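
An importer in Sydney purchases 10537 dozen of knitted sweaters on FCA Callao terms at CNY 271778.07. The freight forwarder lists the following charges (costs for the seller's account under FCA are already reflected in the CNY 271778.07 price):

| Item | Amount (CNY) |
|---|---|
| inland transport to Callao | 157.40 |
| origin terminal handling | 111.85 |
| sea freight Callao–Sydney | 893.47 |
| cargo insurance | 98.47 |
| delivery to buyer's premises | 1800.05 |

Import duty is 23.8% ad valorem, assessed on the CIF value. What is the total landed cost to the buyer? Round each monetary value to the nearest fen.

FCA: the seller delivers export-cleared goods to the carrier; the buyer bears costs from that point.
Already in the invoice (seller's account under FCA): inland to port — exclude.
CIF value = FCA price + origin terminal + freight + insurance = 271778.07 + 111.85 + 893.47 + 98.47 = 272881.86
Import duty = 272881.86 × 23.8% = 64945.88
Buyer bears: origin terminal 111.85 + freight 893.47 + insurance 98.47 + delivery 1800.05 + duty 64945.88 = 67849.72
Landed cost = invoice 271778.07 + 67849.72 = 339627.79

Total landed cost: CNY 339627.79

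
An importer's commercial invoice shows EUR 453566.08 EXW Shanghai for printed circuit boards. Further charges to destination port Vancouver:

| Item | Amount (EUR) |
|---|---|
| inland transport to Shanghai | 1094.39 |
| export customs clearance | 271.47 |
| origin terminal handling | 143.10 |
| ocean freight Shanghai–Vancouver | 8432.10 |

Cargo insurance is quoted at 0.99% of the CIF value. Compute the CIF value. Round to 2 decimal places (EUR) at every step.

CIF value: EUR 468141.74

Let C be the CIF value. C = EXW price + pre-shipment costs + freight + 0.99% × C
C − 0.99% × C = 453566.08 + 1094.39 + 271.47 + 143.10 + 8432.10
0.9901 × C = 463507.14
C = 463507.14 / 0.9901 = 468141.74
Insurance premium = 0.99% × 468141.74 = 4634.60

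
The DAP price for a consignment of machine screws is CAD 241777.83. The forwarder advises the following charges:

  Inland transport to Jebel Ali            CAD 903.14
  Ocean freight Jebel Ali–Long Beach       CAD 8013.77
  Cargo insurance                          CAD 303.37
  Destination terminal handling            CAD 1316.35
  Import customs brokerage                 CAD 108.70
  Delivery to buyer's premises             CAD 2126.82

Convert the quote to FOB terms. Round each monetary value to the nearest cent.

Not relevant to the conversion: inland to port — on the seller under both DAP and FOB; already in the DAP price and stays in the FOB price. brokerage — on the buyer under both terms; not part of either seller's price.
From DAP to FOB, the seller no longer bears: freight, insurance, destination terminal, delivery.
FOB price = 241777.83 − 8013.77 − 303.37 − 1316.35 − 2126.82 = 230017.52

FOB price: CAD 230017.52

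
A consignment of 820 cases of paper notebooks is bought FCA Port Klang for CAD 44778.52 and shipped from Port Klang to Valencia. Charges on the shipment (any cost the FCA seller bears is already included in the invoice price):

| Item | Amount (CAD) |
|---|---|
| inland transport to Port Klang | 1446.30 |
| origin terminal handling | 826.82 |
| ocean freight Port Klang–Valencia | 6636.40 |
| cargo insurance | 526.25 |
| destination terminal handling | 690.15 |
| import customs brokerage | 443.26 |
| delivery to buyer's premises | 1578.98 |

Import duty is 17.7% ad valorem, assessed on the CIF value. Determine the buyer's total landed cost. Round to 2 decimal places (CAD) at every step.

Total landed cost: CAD 64820.31

FCA: the seller delivers export-cleared goods to the carrier; the buyer bears costs from that point.
Already in the invoice (seller's account under FCA): inland to port — exclude.
CIF value = FCA price + origin terminal + freight + insurance = 44778.52 + 826.82 + 6636.40 + 526.25 = 52767.99
Import duty = 52767.99 × 17.7% = 9339.93
Buyer bears: origin terminal 826.82 + freight 6636.40 + insurance 526.25 + destination terminal 690.15 + brokerage 443.26 + delivery 1578.98 + duty 9339.93 = 20041.79
Landed cost = invoice 44778.52 + 20041.79 = 64820.31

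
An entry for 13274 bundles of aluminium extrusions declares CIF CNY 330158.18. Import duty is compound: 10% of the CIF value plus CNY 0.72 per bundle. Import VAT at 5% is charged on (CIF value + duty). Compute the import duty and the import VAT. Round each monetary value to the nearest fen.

Ad valorem component: 330158.18 × 10% = 33015.82
Specific component: 13274 × 0.72 = 9557.28
Import duty = 33015.82 + 9557.28 = 42573.10
VAT base = CIF + duty = 330158.18 + 42573.10 = 372731.28
Import VAT = 372731.28 × 5% = 18636.56

Import duty: CNY 42573.10; import VAT: CNY 18636.56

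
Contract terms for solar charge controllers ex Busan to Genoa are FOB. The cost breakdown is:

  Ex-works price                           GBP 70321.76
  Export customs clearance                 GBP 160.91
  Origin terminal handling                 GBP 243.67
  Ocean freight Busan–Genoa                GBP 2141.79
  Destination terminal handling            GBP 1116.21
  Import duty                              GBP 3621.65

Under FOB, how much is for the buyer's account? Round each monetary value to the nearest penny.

Buyer's account: GBP 6879.65

FOB: the seller bears costs until goods are on board at the origin port; the buyer bears freight, insurance and all costs thereafter.
Seller's account: goods 70321.76 + export clearance 160.91 + origin terminal 243.67 = 70726.34
Buyer's account: freight 2141.79 + destination terminal 1116.21 + duty 3621.65 = 6879.65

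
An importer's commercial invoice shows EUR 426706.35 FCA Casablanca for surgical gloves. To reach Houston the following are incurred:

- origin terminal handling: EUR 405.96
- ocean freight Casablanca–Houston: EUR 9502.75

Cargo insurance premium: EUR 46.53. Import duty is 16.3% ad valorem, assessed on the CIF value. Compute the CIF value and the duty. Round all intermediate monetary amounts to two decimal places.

CIF value: EUR 436661.59; import duty: EUR 71175.84

CIF = FCA price + pre-shipment costs + freight + insurance
CIF = 426706.35 + 405.96 + 9502.75 + 46.53 = 436661.59
Import duty = 436661.59 × 16.3% = 71175.84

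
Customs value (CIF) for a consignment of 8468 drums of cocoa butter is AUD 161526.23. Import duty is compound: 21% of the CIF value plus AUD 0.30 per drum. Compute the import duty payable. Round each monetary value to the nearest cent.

Import duty: AUD 36460.91

Ad valorem component: 161526.23 × 21% = 33920.51
Specific component: 8468 × 0.30 = 2540.40
Import duty = 33920.51 + 2540.40 = 36460.91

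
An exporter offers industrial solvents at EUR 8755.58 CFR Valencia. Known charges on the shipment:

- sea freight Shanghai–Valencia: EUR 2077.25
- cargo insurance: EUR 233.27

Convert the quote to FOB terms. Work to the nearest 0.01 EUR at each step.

FOB price: EUR 6678.33

Not relevant to the conversion: insurance — on the buyer under both terms; not part of either seller's price.
From CFR to FOB, the seller no longer bears: freight.
FOB price = 8755.58 − 2077.25 = 6678.33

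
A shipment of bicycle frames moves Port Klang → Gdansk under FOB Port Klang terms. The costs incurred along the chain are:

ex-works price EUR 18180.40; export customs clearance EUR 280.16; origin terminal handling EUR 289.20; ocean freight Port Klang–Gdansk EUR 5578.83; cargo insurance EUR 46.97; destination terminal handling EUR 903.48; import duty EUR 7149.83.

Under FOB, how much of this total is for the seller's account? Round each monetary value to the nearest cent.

FOB: the seller bears costs until goods are on board at the origin port; the buyer bears freight, insurance and all costs thereafter.
Seller's account: goods 18180.40 + export clearance 280.16 + origin terminal 289.20 = 18749.76
Buyer's account: freight 5578.83 + insurance 46.97 + destination terminal 903.48 + duty 7149.83 = 13679.11

Seller's account: EUR 18749.76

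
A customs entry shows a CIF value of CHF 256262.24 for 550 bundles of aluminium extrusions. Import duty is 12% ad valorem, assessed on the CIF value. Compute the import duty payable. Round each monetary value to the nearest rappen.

Import duty = 256262.24 × 12% = 30751.47

Import duty: CHF 30751.47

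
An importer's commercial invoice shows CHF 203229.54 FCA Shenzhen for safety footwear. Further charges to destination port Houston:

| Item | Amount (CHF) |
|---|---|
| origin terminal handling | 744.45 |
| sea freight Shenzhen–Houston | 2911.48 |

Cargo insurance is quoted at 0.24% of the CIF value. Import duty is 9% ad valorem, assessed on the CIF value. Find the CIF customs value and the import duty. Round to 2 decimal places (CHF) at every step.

CIF value: CHF 207383.19; import duty: CHF 18664.49

Let C be the CIF value. C = FCA price + pre-shipment costs + freight + 0.24% × C
C − 0.24% × C = 203229.54 + 744.45 + 2911.48
0.9976 × C = 206885.47
C = 206885.47 / 0.9976 = 207383.19
Insurance premium = 0.24% × 207383.19 = 497.72
Import duty = 207383.19 × 9% = 18664.49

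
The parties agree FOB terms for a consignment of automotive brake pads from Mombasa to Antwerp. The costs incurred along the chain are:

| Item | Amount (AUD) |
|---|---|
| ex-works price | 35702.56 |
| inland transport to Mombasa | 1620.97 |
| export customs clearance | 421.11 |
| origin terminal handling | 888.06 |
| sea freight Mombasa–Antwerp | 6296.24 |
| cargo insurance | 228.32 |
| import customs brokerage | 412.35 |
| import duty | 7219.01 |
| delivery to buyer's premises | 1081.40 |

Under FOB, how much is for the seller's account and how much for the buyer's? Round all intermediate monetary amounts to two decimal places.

FOB: the seller bears costs until goods are on board at the origin port; the buyer bears freight, insurance and all costs thereafter.
Seller's account: goods 35702.56 + inland to port 1620.97 + export clearance 421.11 + origin terminal 888.06 = 38632.70
Buyer's account: freight 6296.24 + insurance 228.32 + brokerage 412.35 + duty 7219.01 + delivery 1081.40 = 15237.32

Seller: AUD 38632.70; buyer: AUD 15237.32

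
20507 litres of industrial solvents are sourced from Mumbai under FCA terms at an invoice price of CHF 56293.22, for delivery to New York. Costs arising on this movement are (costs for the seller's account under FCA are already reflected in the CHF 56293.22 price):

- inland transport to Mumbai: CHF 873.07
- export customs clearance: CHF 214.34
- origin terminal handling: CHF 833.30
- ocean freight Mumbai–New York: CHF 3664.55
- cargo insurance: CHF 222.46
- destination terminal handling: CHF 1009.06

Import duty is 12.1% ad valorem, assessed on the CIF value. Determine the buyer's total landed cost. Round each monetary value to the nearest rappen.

FCA: the seller delivers export-cleared goods to the carrier; the buyer bears costs from that point.
Already in the invoice (seller's account under FCA): inland to port, export clearance — exclude.
CIF value = FCA price + origin terminal + freight + insurance = 56293.22 + 833.30 + 3664.55 + 222.46 = 61013.53
Import duty = 61013.53 × 12.1% = 7382.64
Buyer bears: origin terminal 833.30 + freight 3664.55 + insurance 222.46 + destination terminal 1009.06 + duty 7382.64 = 13112.01
Landed cost = invoice 56293.22 + 13112.01 = 69405.23

Total landed cost: CHF 69405.23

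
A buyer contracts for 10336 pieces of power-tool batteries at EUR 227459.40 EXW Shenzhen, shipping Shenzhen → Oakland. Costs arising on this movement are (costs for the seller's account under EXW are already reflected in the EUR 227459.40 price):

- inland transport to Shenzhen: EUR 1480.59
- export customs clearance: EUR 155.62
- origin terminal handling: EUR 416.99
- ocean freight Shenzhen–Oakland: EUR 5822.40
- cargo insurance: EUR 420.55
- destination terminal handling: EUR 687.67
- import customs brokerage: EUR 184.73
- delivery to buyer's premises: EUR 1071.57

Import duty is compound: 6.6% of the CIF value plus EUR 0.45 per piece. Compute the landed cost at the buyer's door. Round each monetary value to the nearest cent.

EXW: the seller makes goods available at their premises; the buyer bears all onward costs.
CIF value = EXW price + inland to port + export clearance + origin terminal + freight + insurance = 227459.40 + 1480.59 + 155.62 + 416.99 + 5822.40 + 420.55 = 235755.55
Ad valorem component: 235755.55 × 6.6% = 15559.87
Specific component: 10336 × 0.45 = 4651.20
Import duty = 15559.87 + 4651.20 = 20211.07
Buyer bears: inland to port 1480.59 + export clearance 155.62 + origin terminal 416.99 + freight 5822.40 + insurance 420.55 + destination terminal 687.67 + brokerage 184.73 + delivery 1071.57 + duty 20211.07 = 30451.19
Landed cost = invoice 227459.40 + 30451.19 = 257910.59

Total landed cost: EUR 257910.59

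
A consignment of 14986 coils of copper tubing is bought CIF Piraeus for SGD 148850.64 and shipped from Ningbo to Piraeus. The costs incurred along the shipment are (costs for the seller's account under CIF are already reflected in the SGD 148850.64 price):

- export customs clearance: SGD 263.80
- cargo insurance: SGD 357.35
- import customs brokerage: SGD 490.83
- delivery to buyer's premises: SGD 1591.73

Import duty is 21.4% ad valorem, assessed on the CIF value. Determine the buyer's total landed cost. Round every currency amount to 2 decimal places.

CIF: the seller pays costs through ocean freight and marine insurance to the destination port.
Already in the invoice (seller's account under CIF): export clearance, insurance — exclude.
The CIF price already equals the CIF value: 148850.64
Import duty = 148850.64 × 21.4% = 31854.04
Buyer bears: brokerage 490.83 + delivery 1591.73 + duty 31854.04 = 33936.60
Landed cost = invoice 148850.64 + 33936.60 = 182787.24

Total landed cost: SGD 182787.24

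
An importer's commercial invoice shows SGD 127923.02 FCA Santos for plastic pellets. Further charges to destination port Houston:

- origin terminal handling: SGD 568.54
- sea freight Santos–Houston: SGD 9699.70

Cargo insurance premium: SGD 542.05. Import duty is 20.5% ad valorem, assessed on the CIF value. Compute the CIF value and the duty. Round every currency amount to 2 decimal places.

CIF value: SGD 138733.31; import duty: SGD 28440.33

CIF = FCA price + pre-shipment costs + freight + insurance
CIF = 127923.02 + 568.54 + 9699.70 + 542.05 = 138733.31
Import duty = 138733.31 × 20.5% = 28440.33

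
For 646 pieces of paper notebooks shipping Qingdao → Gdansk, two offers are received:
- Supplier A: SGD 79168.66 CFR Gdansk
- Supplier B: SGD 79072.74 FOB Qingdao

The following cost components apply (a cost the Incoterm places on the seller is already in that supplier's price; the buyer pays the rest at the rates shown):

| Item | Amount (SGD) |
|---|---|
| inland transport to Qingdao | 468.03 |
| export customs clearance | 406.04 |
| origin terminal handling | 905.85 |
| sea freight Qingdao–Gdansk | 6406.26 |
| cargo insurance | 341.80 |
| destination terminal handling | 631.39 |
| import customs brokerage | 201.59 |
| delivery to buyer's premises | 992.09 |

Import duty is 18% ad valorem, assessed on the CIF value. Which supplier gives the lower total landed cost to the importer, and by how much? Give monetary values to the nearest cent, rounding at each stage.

Supplier A is cheaper by SGD 7446.20

Supplier A (CFR):
CIF value = CFR price + insurance = 79168.66 + 341.80 = 79510.46
Import duty = 79510.46 × 18% = 14311.88
Buyer bears (A): 341.80 + 631.39 + 201.59 + 992.09 = 2166.87
Landed cost (A) = invoice 79168.66 + 2166.87 + duty 14311.88 = 95647.41
Supplier B (FOB):
CIF value = FOB price + freight + insurance = 79072.74 + 6406.26 + 341.80 = 85820.80
Import duty = 85820.80 × 18% = 15447.74
Buyer bears (B): 6406.26 + 341.80 + 631.39 + 201.59 + 992.09 = 8573.13
Landed cost (B) = invoice 79072.74 + 8573.13 + duty 15447.74 = 103093.61
Difference = |95647.41 − 103093.61| = 7446.20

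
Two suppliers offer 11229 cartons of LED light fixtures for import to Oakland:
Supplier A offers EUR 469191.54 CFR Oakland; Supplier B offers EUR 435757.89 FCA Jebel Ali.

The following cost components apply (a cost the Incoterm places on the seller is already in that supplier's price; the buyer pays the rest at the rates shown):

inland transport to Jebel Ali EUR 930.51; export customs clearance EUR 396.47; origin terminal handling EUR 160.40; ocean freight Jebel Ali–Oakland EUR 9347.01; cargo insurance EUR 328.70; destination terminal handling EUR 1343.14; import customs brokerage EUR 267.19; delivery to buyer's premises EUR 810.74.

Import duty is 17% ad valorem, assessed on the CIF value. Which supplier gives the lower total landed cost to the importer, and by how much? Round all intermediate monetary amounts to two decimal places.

Supplier B is cheaper by EUR 27993.70

Supplier A (CFR):
CIF value = CFR price + insurance = 469191.54 + 328.70 = 469520.24
Import duty = 469520.24 × 17% = 79818.44
Buyer bears (A): 328.70 + 1343.14 + 267.19 + 810.74 = 2749.77
Landed cost (A) = invoice 469191.54 + 2749.77 + duty 79818.44 = 551759.75
Supplier B (FCA):
CIF value = FCA price + origin terminal + freight + insurance = 435757.89 + 160.40 + 9347.01 + 328.70 = 445594.00
Import duty = 445594.00 × 17% = 75750.98
Buyer bears (B): 160.40 + 9347.01 + 328.70 + 1343.14 + 267.19 + 810.74 = 12257.18
Landed cost (B) = invoice 435757.89 + 12257.18 + duty 75750.98 = 523766.05
Difference = |551759.75 − 523766.05| = 27993.70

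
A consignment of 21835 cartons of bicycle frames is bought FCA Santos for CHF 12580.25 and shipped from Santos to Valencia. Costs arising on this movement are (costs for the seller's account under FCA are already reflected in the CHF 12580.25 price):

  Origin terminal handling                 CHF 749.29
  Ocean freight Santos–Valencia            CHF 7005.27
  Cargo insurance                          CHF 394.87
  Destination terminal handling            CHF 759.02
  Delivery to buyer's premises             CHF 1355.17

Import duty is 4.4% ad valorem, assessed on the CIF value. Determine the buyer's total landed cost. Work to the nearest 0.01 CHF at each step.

Total landed cost: CHF 23755.98

FCA: the seller delivers export-cleared goods to the carrier; the buyer bears costs from that point.
CIF value = FCA price + origin terminal + freight + insurance = 12580.25 + 749.29 + 7005.27 + 394.87 = 20729.68
Import duty = 20729.68 × 4.4% = 912.11
Buyer bears: origin terminal 749.29 + freight 7005.27 + insurance 394.87 + destination terminal 759.02 + delivery 1355.17 + duty 912.11 = 11175.73
Landed cost = invoice 12580.25 + 11175.73 = 23755.98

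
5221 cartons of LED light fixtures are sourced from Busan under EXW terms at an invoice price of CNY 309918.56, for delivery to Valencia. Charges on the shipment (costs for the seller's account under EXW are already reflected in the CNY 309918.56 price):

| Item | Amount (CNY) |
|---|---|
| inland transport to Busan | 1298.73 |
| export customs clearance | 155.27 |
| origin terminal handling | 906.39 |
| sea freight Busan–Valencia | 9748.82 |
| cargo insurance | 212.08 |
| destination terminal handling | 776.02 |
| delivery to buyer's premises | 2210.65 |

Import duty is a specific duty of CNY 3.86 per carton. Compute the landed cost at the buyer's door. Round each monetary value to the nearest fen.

EXW: the seller makes goods available at their premises; the buyer bears all onward costs.
CIF value = EXW price + inland to port + export clearance + origin terminal + freight + insurance = 309918.56 + 1298.73 + 155.27 + 906.39 + 9748.82 + 212.08 = 322239.85
Import duty = 5221 × 3.86 = 20153.06
Buyer bears: inland to port 1298.73 + export clearance 155.27 + origin terminal 906.39 + freight 9748.82 + insurance 212.08 + destination terminal 776.02 + delivery 2210.65 + duty 20153.06 = 35461.02
Landed cost = invoice 309918.56 + 35461.02 = 345379.58

Total landed cost: CNY 345379.58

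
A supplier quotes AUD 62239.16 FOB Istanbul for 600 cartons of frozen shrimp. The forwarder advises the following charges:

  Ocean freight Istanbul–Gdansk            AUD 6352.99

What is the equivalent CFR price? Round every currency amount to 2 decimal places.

From FOB to CFR, the seller additionally bears: freight.
CFR price = 62239.16 + 6352.99 = 68592.15

CFR price: AUD 68592.15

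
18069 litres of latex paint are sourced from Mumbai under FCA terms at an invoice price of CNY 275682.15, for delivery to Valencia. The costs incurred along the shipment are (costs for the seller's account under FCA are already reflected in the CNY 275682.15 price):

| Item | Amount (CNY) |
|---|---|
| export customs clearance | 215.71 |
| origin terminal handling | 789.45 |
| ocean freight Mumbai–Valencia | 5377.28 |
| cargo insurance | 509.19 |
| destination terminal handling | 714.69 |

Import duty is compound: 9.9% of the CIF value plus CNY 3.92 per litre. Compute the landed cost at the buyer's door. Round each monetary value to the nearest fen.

Total landed cost: CNY 381856.69

FCA: the seller delivers export-cleared goods to the carrier; the buyer bears costs from that point.
Already in the invoice (seller's account under FCA): export clearance — exclude.
CIF value = FCA price + origin terminal + freight + insurance = 275682.15 + 789.45 + 5377.28 + 509.19 = 282358.07
Ad valorem component: 282358.07 × 9.9% = 27953.45
Specific component: 18069 × 3.92 = 70830.48
Import duty = 27953.45 + 70830.48 = 98783.93
Buyer bears: origin terminal 789.45 + freight 5377.28 + insurance 509.19 + destination terminal 714.69 + duty 98783.93 = 106174.54
Landed cost = invoice 275682.15 + 106174.54 = 381856.69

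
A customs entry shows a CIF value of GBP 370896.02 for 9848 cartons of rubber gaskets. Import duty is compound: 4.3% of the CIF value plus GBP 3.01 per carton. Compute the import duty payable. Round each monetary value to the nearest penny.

Ad valorem component: 370896.02 × 4.3% = 15948.53
Specific component: 9848 × 3.01 = 29642.48
Import duty = 15948.53 + 29642.48 = 45591.01

Import duty: GBP 45591.01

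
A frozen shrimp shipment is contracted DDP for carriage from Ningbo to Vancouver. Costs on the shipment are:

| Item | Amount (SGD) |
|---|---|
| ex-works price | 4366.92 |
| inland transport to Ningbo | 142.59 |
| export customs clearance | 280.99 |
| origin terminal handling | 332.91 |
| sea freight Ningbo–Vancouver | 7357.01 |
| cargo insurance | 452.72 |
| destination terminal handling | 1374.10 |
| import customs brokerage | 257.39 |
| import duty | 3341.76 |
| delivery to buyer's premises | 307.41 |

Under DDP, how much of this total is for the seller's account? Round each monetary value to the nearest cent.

DDP: the seller bears all costs including import duty.
Seller's account: goods 4366.92 + inland to port 142.59 + export clearance 280.99 + origin terminal 332.91 + freight 7357.01 + insurance 452.72 + destination terminal 1374.10 + brokerage 257.39 + duty 3341.76 + delivery 307.41 = 18213.80
Buyer's account: 0.00

Seller's account: SGD 18213.80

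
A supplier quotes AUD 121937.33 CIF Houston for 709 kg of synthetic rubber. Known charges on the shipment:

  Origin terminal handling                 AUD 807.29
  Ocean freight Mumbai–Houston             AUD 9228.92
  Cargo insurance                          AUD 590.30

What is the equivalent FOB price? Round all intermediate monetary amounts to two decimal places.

Not relevant to the conversion: origin terminal — on the seller under both CIF and FOB; already in the CIF price and stays in the FOB price.
From CIF to FOB, the seller no longer bears: freight, insurance.
FOB price = 121937.33 − 9228.92 − 590.30 = 112118.11

FOB price: AUD 112118.11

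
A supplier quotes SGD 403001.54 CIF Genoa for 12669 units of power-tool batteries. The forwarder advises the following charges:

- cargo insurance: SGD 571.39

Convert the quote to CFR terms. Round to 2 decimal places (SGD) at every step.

CFR price: SGD 402430.15

From CIF to CFR, the seller no longer bears: insurance.
CFR price = 403001.54 − 571.39 = 402430.15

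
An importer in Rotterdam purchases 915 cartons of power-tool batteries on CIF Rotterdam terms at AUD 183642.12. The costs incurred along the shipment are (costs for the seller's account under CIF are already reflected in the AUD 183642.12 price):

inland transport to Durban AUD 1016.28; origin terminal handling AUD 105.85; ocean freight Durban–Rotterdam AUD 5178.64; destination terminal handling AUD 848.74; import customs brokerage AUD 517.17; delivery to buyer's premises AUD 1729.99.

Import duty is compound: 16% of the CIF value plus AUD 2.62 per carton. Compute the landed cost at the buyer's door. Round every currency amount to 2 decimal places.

CIF: the seller pays costs through ocean freight and marine insurance to the destination port.
Already in the invoice (seller's account under CIF): inland to port, origin terminal, freight — exclude.
The CIF price already equals the CIF value: 183642.12
Ad valorem component: 183642.12 × 16% = 29382.74
Specific component: 915 × 2.62 = 2397.30
Import duty = 29382.74 + 2397.30 = 31780.04
Buyer bears: destination terminal 848.74 + brokerage 517.17 + delivery 1729.99 + duty 31780.04 = 34875.94
Landed cost = invoice 183642.12 + 34875.94 = 218518.06

Total landed cost: AUD 218518.06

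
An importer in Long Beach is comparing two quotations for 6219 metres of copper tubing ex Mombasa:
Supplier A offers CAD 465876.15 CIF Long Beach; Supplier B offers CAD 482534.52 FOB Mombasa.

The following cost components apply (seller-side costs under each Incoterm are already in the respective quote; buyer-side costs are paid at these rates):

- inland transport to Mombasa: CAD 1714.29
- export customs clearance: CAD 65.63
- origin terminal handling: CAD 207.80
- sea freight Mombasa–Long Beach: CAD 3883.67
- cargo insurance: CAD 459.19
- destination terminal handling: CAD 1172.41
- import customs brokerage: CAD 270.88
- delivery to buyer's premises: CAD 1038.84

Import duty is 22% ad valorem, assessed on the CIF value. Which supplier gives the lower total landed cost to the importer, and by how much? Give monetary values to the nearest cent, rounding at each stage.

Supplier A (CIF):
The CIF price already equals the CIF value: 465876.15
Import duty = 465876.15 × 22% = 102492.75
Buyer bears (A): 1172.41 + 270.88 + 1038.84 = 2482.13
Landed cost (A) = invoice 465876.15 + 2482.13 + duty 102492.75 = 570851.03
Supplier B (FOB):
CIF value = FOB price + freight + insurance = 482534.52 + 3883.67 + 459.19 = 486877.38
Import duty = 486877.38 × 22% = 107113.02
Buyer bears (B): 3883.67 + 459.19 + 1172.41 + 270.88 + 1038.84 = 6824.99
Landed cost (B) = invoice 482534.52 + 6824.99 + duty 107113.02 = 596472.53
Difference = |570851.03 − 596472.53| = 25621.50

Supplier A is cheaper by CAD 25621.50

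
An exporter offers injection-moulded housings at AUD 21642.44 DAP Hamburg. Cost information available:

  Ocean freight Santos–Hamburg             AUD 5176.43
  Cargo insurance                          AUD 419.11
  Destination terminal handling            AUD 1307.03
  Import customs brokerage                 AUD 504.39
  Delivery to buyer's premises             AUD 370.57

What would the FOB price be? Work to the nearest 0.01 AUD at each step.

FOB price: AUD 14369.30

Not relevant to the conversion: brokerage — on the buyer under both terms; not part of either seller's price.
From DAP to FOB, the seller no longer bears: freight, insurance, destination terminal, delivery.
FOB price = 21642.44 − 5176.43 − 419.11 − 1307.03 − 370.57 = 14369.30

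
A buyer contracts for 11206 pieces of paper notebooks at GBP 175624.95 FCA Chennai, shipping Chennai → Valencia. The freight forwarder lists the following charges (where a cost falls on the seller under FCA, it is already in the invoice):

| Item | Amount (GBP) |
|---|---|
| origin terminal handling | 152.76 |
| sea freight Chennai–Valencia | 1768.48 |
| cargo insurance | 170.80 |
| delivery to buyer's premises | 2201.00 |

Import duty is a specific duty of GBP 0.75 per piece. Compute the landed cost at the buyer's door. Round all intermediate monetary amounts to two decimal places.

FCA: the seller delivers export-cleared goods to the carrier; the buyer bears costs from that point.
CIF value = FCA price + origin terminal + freight + insurance = 175624.95 + 152.76 + 1768.48 + 170.80 = 177716.99
Import duty = 11206 × 0.75 = 8404.50
Buyer bears: origin terminal 152.76 + freight 1768.48 + insurance 170.80 + delivery 2201.00 + duty 8404.50 = 12697.54
Landed cost = invoice 175624.95 + 12697.54 = 188322.49

Total landed cost: GBP 188322.49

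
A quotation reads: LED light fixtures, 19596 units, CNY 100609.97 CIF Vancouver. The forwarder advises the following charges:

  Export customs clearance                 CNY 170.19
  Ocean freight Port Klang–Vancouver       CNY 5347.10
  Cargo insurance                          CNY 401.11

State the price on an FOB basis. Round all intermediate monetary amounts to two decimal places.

FOB price: CNY 94861.76

Not relevant to the conversion: export clearance — on the seller under both CIF and FOB; already in the CIF price and stays in the FOB price.
From CIF to FOB, the seller no longer bears: freight, insurance.
FOB price = 100609.97 − 5347.10 − 401.11 = 94861.76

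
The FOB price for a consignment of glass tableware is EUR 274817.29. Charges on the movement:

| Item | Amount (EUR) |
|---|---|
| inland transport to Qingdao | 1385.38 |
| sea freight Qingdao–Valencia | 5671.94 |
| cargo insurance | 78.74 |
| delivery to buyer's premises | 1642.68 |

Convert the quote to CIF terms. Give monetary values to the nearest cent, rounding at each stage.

CIF price: EUR 280567.97

Not relevant to the conversion: inland to port — on the seller under both FOB and CIF; already in the FOB price and stays in the CIF price. delivery — on the buyer under both terms; not part of either seller's price.
From FOB to CIF, the seller additionally bears: freight, insurance.
CIF price = 274817.29 + 5671.94 + 78.74 = 280567.97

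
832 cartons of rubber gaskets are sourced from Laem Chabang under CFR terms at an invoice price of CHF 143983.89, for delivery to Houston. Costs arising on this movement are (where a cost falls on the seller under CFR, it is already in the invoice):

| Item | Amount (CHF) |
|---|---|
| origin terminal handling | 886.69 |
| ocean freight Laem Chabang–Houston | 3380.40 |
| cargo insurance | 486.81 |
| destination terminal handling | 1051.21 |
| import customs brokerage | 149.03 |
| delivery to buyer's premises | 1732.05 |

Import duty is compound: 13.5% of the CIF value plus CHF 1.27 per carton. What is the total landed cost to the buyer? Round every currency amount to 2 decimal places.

Total landed cost: CHF 167963.17

CFR: the seller pays costs through ocean freight to the destination port, but not insurance.
Already in the invoice (seller's account under CFR): origin terminal, freight — exclude.
CIF value = CFR price + insurance = 143983.89 + 486.81 = 144470.70
Ad valorem component: 144470.70 × 13.5% = 19503.54
Specific component: 832 × 1.27 = 1056.64
Import duty = 19503.54 + 1056.64 = 20560.18
Buyer bears: insurance 486.81 + destination terminal 1051.21 + brokerage 149.03 + delivery 1732.05 + duty 20560.18 = 23979.28
Landed cost = invoice 143983.89 + 23979.28 = 167963.17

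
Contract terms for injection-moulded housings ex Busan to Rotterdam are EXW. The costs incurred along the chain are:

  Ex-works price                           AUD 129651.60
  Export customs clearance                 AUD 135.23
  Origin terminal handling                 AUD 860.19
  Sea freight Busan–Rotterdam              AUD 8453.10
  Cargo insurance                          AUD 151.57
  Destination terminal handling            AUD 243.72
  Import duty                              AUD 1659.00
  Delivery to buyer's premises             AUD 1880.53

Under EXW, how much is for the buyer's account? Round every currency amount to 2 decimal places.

Buyer's account: AUD 13383.34

EXW: the seller makes goods available at their premises; the buyer bears all onward costs.
Seller's account: goods 129651.60 = 129651.60
Buyer's account: export clearance 135.23 + origin terminal 860.19 + freight 8453.10 + insurance 151.57 + destination terminal 243.72 + duty 1659.00 + delivery 1880.53 = 13383.34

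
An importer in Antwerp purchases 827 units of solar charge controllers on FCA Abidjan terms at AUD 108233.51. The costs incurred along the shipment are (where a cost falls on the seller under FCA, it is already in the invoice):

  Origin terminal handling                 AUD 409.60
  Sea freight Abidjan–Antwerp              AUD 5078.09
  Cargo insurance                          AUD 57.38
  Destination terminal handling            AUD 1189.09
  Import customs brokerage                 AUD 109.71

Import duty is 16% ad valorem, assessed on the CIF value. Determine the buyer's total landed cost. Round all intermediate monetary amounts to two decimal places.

Total landed cost: AUD 133281.95

FCA: the seller delivers export-cleared goods to the carrier; the buyer bears costs from that point.
CIF value = FCA price + origin terminal + freight + insurance = 108233.51 + 409.60 + 5078.09 + 57.38 = 113778.58
Import duty = 113778.58 × 16% = 18204.57
Buyer bears: origin terminal 409.60 + freight 5078.09 + insurance 57.38 + destination terminal 1189.09 + brokerage 109.71 + duty 18204.57 = 25048.44
Landed cost = invoice 108233.51 + 25048.44 = 133281.95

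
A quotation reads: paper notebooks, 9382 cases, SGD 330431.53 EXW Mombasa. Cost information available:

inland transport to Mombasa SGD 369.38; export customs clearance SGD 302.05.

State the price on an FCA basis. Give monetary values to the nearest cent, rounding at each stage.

From EXW to FCA, the seller additionally bears: inland to port, export clearance.
FCA price = 330431.53 + 369.38 + 302.05 = 331102.96

FCA price: SGD 331102.96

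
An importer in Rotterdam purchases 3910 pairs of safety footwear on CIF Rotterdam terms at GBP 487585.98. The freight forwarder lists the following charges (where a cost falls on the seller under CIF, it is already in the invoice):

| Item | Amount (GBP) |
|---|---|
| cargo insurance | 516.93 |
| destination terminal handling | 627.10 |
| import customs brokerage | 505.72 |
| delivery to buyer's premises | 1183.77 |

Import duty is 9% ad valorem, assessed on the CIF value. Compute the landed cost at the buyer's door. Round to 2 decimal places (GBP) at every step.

CIF: the seller pays costs through ocean freight and marine insurance to the destination port.
Already in the invoice (seller's account under CIF): insurance — exclude.
The CIF price already equals the CIF value: 487585.98
Import duty = 487585.98 × 9% = 43882.74
Buyer bears: destination terminal 627.10 + brokerage 505.72 + delivery 1183.77 + duty 43882.74 = 46199.33
Landed cost = invoice 487585.98 + 46199.33 = 533785.31

Total landed cost: GBP 533785.31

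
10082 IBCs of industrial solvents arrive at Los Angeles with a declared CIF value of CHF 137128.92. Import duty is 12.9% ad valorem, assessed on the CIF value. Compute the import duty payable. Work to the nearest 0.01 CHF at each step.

Import duty = 137128.92 × 12.9% = 17689.63

Import duty: CHF 17689.63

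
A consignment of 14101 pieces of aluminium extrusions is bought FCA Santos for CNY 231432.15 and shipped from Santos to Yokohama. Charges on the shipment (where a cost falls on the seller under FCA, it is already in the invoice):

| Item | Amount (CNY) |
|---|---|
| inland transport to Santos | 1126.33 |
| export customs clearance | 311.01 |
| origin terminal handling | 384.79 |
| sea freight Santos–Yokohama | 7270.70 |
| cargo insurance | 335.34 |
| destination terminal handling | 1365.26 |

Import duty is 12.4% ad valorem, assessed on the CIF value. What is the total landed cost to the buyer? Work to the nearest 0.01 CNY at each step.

FCA: the seller delivers export-cleared goods to the carrier; the buyer bears costs from that point.
Already in the invoice (seller's account under FCA): inland to port, export clearance — exclude.
CIF value = FCA price + origin terminal + freight + insurance = 231432.15 + 384.79 + 7270.70 + 335.34 = 239422.98
Import duty = 239422.98 × 12.4% = 29688.45
Buyer bears: origin terminal 384.79 + freight 7270.70 + insurance 335.34 + destination terminal 1365.26 + duty 29688.45 = 39044.54
Landed cost = invoice 231432.15 + 39044.54 = 270476.69

Total landed cost: CNY 270476.69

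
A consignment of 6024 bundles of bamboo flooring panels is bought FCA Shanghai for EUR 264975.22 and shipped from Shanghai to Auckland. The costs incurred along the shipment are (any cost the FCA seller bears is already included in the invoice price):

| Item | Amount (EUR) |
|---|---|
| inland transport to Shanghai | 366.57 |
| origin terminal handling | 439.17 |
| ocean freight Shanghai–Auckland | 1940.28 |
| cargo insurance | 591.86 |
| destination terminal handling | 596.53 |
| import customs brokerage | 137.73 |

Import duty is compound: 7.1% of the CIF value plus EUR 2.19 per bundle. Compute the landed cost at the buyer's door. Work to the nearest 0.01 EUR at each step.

FCA: the seller delivers export-cleared goods to the carrier; the buyer bears costs from that point.
Already in the invoice (seller's account under FCA): inland to port — exclude.
CIF value = FCA price + origin terminal + freight + insurance = 264975.22 + 439.17 + 1940.28 + 591.86 = 267946.53
Ad valorem component: 267946.53 × 7.1% = 19024.20
Specific component: 6024 × 2.19 = 13192.56
Import duty = 19024.20 + 13192.56 = 32216.76
Buyer bears: origin terminal 439.17 + freight 1940.28 + insurance 591.86 + destination terminal 596.53 + brokerage 137.73 + duty 32216.76 = 35922.33
Landed cost = invoice 264975.22 + 35922.33 = 300897.55

Total landed cost: EUR 300897.55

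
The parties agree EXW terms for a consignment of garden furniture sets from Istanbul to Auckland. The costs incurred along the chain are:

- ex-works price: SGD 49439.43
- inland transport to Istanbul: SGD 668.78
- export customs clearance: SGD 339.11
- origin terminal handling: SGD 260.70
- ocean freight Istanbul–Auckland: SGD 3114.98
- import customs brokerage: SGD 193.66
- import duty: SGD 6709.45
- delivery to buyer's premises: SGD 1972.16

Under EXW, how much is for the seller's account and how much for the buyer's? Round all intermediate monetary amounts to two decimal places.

Seller: SGD 49439.43; buyer: SGD 13258.84

EXW: the seller makes goods available at their premises; the buyer bears all onward costs.
Seller's account: goods 49439.43 = 49439.43
Buyer's account: inland to port 668.78 + export clearance 339.11 + origin terminal 260.70 + freight 3114.98 + brokerage 193.66 + duty 6709.45 + delivery 1972.16 = 13258.84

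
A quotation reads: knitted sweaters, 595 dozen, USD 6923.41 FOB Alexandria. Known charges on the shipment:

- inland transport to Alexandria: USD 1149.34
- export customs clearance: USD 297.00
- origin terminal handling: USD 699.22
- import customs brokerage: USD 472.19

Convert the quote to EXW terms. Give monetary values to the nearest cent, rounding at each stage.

EXW price: USD 4777.85

Not relevant to the conversion: brokerage — on the buyer under both terms; not part of either seller's price.
From FOB to EXW, the seller no longer bears: inland to port, export clearance, origin terminal.
EXW price = 6923.41 − 1149.34 − 297.00 − 699.22 = 4777.85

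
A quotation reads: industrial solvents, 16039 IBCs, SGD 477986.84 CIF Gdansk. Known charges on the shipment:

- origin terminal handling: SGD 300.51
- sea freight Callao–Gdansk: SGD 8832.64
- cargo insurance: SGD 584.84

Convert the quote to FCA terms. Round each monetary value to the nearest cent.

From CIF to FCA, the seller no longer bears: origin terminal, freight, insurance.
FCA price = 477986.84 − 300.51 − 8832.64 − 584.84 = 468268.85

FCA price: SGD 468268.85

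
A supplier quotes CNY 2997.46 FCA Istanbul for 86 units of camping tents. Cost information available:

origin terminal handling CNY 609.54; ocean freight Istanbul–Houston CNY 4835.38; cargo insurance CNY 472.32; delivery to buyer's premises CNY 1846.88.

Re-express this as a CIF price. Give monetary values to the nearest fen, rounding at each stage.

Not relevant to the conversion: delivery — on the buyer under both terms; not part of either seller's price.
From FCA to CIF, the seller additionally bears: origin terminal, freight, insurance.
CIF price = 2997.46 + 609.54 + 4835.38 + 472.32 = 8914.70

CIF price: CNY 8914.70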